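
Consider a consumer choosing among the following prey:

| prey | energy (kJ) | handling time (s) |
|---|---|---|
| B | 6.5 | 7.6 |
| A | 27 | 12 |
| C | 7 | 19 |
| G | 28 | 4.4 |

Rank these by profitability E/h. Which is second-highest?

In descending order of E/h:
G: 28/4.4 = 6.36 kJ/s
A: 27/12 = 2.25 kJ/s
B: 6.5/7.6 = 0.855 kJ/s
C: 7/19 = 0.368 kJ/s

A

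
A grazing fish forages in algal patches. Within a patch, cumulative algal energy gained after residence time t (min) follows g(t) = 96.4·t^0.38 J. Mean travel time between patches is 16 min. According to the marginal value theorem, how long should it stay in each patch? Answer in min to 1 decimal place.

9.8 min

Maximise g(t)/(T+t): set derivative to zero → g'(t)(T+t) = g(t).
g'(t) = 0.38·96.4·t^-0.62. Setting 0.38·96.4·t^-0.62 = 96.4·t^0.38/(16+t) gives 0.38(16+t) = t, so 0.62·t = 0.38×16.
t* = 0.38×16/0.62 = 9.806 min.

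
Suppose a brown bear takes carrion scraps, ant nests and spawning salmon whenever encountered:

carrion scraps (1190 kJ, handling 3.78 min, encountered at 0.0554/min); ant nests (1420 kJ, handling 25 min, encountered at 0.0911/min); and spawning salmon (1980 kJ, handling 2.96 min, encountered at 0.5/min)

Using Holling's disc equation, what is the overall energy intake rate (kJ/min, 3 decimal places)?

238.637 kJ/min

R = (0.0554×1190 + 0.0911×1420 + 0.5×1980) / (1 + 0.0554×3.78 + 0.0911×25 + 0.5×2.96) = 1185/4.967 = 238.6 kJ/min.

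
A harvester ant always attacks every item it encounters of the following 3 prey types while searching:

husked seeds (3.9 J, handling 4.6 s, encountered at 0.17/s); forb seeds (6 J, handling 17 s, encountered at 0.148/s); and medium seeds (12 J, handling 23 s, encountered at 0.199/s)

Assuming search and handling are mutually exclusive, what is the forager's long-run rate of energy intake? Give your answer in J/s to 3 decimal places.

0.444 J/s

R = (0.17×3.9 + 0.148×6 + 0.199×12) / (1 + 0.17×4.6 + 0.148×17 + 0.199×23) = 3.939/8.875 = 0.4438 J/s.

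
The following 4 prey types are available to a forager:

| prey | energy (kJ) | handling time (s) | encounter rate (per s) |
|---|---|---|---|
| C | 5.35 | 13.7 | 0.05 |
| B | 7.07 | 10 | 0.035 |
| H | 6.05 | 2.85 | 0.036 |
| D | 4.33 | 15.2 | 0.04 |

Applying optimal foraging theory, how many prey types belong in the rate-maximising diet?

Profitabilities (E/h, kJ/s): H 2.12, B 0.707, C 0.391, D 0.285. Add prey in this order while the next type's profitability exceeds the intake rate on those already taken.
Rate on top 1: 0.1975. B: 0.707 > 0.1975 → include.
Rate on top 2: 0.3203. C: 0.391 > 0.3203 → include.
Rate on top 3: 0.3428. D: 0.285 < 0.3428 → exclude; stop.
Optimal diet: H, B, C — 3 of 4 types.

3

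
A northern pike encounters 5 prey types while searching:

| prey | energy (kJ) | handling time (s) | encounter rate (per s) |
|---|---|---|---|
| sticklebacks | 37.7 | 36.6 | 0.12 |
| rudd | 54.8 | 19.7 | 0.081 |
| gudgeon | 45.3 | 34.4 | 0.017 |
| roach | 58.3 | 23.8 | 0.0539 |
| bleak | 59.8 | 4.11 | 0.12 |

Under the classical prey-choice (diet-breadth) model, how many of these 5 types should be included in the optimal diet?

Profitabilities (E/h, kJ/s): bleak 14.5, rudd 2.78, roach 2.45, gudgeon 1.32, sticklebacks 1.03. Add prey in this order while the next type's profitability exceeds the intake rate on those already taken.
Rate on top 1: 4.806. rudd: 2.78 < 4.806 → exclude; stop.
Optimal diet: bleak — 1 of 5 types.

1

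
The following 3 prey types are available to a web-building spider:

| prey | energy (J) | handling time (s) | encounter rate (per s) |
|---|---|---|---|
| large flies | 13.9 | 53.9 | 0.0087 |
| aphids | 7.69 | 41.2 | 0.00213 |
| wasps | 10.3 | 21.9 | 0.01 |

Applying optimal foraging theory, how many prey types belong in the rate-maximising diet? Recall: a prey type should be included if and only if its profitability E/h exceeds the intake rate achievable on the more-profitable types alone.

Profitabilities (E/h, J/s): wasps 0.47, large flies 0.258, aphids 0.187. Add prey in this order while the next type's profitability exceeds the intake rate on those already taken.
Rate on top 1: 0.0845. large flies: 0.258 > 0.0845 → include.
Rate on top 2: 0.1327. aphids: 0.187 > 0.1327 → include.
Optimal diet: wasps, large flies, aphids — 3 of 3 types.

3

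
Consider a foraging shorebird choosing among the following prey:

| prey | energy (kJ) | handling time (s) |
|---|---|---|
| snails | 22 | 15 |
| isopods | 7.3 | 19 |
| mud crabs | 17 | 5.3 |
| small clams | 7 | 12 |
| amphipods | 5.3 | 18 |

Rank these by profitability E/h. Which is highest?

mud crabs

Profitability E/h (kJ/s): snails = 22/15 = 1.47, isopods = 7.3/19 = 0.384, mud crabs = 17/5.3 = 3.21, small clams = 7/12 = 0.583, amphipods = 5.3/18 = 0.294.
Ranked: mud crabs > snails > small clams > isopods > amphipods.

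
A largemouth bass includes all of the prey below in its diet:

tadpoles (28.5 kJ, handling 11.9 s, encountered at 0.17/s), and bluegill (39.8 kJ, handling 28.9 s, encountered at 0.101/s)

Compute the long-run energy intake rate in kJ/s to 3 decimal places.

R = Σλ_iE_i / (1 + Σλ_ih_i)
Numerator: 0.17×28.5 + 0.101×39.8 = 8.865
Denominator: 1 + 0.17×11.9 + 0.101×28.9 = 5.942
R = 8.865/5.942 = 1.492 kJ/s

1.492 kJ/s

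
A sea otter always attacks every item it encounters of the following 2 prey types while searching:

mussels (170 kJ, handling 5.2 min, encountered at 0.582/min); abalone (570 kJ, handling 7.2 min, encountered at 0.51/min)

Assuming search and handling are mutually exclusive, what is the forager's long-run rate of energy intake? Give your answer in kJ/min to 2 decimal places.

R = (0.582×170 + 0.51×570) / (1 + 0.582×5.2 + 0.51×7.2) = 389.6/7.698 = 50.61 kJ/min.

50.61 kJ/min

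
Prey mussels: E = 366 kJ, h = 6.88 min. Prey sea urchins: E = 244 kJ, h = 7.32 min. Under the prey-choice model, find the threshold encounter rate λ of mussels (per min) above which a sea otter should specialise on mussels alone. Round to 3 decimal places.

0.244 per min

The zero-one rule: include sea urchins iff E₂/h₂ > λE₁/(1+λh₁). Equality gives the switch point.
λE₁h₂ = E₂ + λE₂h₁ ⇒ λ = E₂/(E₁h₂ − E₂h₁) = 244/(2679 − 1679) = 0.2439 per min.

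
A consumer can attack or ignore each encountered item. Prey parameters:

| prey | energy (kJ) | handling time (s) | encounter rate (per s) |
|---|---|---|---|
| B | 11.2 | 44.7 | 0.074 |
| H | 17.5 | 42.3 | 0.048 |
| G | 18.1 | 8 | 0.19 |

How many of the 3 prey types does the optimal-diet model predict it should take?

1

Profitabilities (E/h, kJ/s): G 2.26, H 0.414, B 0.251. Add prey in this order while the next type's profitability exceeds the intake rate on those already taken.
Rate on top 1: 1.365. H: 0.414 < 1.365 → exclude; stop.
Optimal diet: G — 1 of 3 types.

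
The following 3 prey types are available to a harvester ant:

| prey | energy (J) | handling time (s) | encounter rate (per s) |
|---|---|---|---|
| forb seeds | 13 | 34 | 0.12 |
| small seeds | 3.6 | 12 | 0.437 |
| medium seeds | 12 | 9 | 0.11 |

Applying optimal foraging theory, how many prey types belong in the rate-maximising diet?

1

E/h in descending order: medium seeds 1.33, forb seeds 0.382, small seeds 0.3 J/s. The optimal diet is the largest prefix of this list for which every included type satisfies E_i/h_i > R on the types above it.
Rate on top 1: 0.6633. forb seeds: 0.382 < 0.6633 → exclude; stop.
Optimal diet: medium seeds — 1 of 3 types.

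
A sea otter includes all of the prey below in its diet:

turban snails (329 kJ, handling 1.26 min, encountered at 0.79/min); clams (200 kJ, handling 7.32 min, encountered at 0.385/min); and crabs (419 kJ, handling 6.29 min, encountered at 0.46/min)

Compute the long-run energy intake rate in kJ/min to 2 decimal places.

R = Σλ_iE_i / (1 + Σλ_ih_i)
Numerator: 0.79×329 + 0.385×200 + 0.46×419 = 529.7
Denominator: 1 + 0.79×1.26 + 0.385×7.32 + 0.46×6.29 = 7.707
R = 529.7/7.707 = 68.72 kJ/min

68.72 kJ/min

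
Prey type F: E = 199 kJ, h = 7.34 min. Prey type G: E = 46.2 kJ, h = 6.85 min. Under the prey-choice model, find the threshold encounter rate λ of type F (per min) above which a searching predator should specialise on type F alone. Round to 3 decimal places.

0.045 per min

Drop type G once their profitability E₂/h₂ falls below the rate achievable on type F alone: E₂/h₂ = λE₁/(1 + λh₁).
Solve for λ: λE₁h₂ = E₂(1 + λh₁) → λ(E₁h₂ − E₂h₁) = E₂ → λ = E₂/(E₁h₂ − E₂h₁).
λ = 46.2/(199×6.85 − 46.2×7.34) = 46.2/1024 = 0.04512 per min.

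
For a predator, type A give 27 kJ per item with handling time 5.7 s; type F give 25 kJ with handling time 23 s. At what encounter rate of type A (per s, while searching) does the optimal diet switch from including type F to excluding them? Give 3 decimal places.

Drop type F once their profitability E₂/h₂ falls below the rate achievable on type A alone: E₂/h₂ = λE₁/(1 + λh₁).
Solve for λ: λE₁h₂ = E₂(1 + λh₁) → λ(E₁h₂ − E₂h₁) = E₂ → λ = E₂/(E₁h₂ − E₂h₁).
λ = 25/(27×23 − 25×5.7) = 25/478.5 = 0.05225 per s.

0.052 per s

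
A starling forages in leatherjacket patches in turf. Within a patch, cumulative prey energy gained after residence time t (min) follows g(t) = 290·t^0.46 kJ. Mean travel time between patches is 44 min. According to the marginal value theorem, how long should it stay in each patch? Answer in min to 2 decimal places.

37.48 min

Maximise g(t)/(T+t): set derivative to zero → g'(t)(T+t) = g(t).
g'(t) = 0.46·290·t^-0.54. Setting 0.46·290·t^-0.54 = 290·t^0.46/(44+t) gives 0.46(44+t) = t, so 0.54·t = 0.46×44.
t* = 0.46×44/0.54 = 37.48 min.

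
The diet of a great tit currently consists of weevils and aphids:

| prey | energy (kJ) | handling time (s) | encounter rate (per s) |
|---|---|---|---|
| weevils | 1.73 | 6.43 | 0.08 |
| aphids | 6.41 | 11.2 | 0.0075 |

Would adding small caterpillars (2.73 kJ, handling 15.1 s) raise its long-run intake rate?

Current rate: (0.08×1.73 + 0.0075×6.41)/(1 + 0.08×6.43 + 0.0075×11.2) = 0.1167 kJ/s.
Profitability of small caterpillars: 2.73/15.1 = 0.1808 kJ/s.
Since 0.1808 > R, including small caterpillars increases the long-run rate.

Yes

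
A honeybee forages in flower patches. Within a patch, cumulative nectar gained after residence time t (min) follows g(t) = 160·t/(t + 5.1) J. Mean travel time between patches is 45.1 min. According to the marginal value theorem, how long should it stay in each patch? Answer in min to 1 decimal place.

Maximise g(t)/(T+t): set derivative to zero → g'(t)(T+t) = g(t).
g'(t) = 160·5.1/(t + 5.1)². Setting 160·5.1/(t+5.1)² = 160t/[(t+5.1)(45.1+t)] gives 5.1(45.1+t) = t(t+5.1), so t² = 5.1×45.1 = 230.
t* = √230 = 15.17 min.

15.2 min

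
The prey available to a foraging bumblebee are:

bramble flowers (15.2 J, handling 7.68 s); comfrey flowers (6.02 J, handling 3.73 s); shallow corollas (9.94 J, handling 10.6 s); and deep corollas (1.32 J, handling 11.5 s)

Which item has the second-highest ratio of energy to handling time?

comfrey flowers

In descending order of E/h:
bramble flowers: 15.2/7.68 = 1.98 J/s
comfrey flowers: 6.02/3.73 = 1.61 J/s
shallow corollas: 9.94/10.6 = 0.938 J/s
deep corollas: 1.32/11.5 = 0.115 J/s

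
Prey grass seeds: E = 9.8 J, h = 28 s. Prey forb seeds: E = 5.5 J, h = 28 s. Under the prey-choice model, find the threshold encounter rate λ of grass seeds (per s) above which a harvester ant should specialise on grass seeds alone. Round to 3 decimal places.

At the threshold, the rate on grass seeds alone equals the profitability of forb seeds: λ·9.8/(1 + λ·28) = 5.5/28 = 0.1964.
Rearranging, λ(9.8 − 0.1964×28) = 0.1964, so λ = 0.1964/4.3 = 0.04568 per s.

0.046 per s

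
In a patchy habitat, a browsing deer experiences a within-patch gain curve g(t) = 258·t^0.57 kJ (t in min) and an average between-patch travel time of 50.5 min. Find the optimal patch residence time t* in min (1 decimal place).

Optimal t* satisfies g'(t*) = g(t*)/(T + t*).
g'(t) = 0.57·258·t^-0.43. Setting 0.57·258·t^-0.43 = 258·t^0.57/(50.5+t) gives 0.57(50.5+t) = t, so 0.43·t = 0.57×50.5.
t* = 0.57×50.5/0.43 = 66.94 min.

66.9 min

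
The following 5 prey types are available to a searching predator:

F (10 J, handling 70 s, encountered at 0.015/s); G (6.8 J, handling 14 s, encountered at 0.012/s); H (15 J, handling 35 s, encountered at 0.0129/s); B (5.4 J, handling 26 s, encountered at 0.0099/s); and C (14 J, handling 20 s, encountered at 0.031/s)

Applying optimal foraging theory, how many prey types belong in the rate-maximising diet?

3

Rank by E/h (J/s): C 0.7, G 0.486, H 0.429, B 0.208, F 0.143. Include each in turn until the next type's E/h falls below the running intake rate.
Rate on top 1: 0.2679. G: 0.486 > 0.2679 → include.
Rate on top 2: 0.2884. H: 0.429 > 0.2884 → include.
Rate on top 3: 0.3166. B: 0.208 < 0.3166 → exclude; stop.
Optimal diet: C, G, H — 3 of 5 types.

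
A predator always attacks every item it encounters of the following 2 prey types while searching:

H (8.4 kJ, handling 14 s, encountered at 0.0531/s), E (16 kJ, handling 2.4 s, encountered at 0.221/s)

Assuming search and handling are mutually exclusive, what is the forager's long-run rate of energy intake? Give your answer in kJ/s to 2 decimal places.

1.75 kJ/s

R = Σλ_iE_i / (1 + Σλ_ih_i)
Numerator: 0.0531×8.4 + 0.221×16 = 3.982
Denominator: 1 + 0.0531×14 + 0.221×2.4 = 2.274
R = 3.982/2.274 = 1.751 kJ/s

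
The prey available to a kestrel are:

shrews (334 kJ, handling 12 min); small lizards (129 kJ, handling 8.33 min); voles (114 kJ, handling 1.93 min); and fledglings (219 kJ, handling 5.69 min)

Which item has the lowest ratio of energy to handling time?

small lizards

Profitability E/h (kJ/min): shrews = 334/12 = 27.8, small lizards = 129/8.33 = 15.5, voles = 114/1.93 = 59.1, fledglings = 219/5.69 = 38.5.
Ranked: voles > fledglings > shrews > small lizards.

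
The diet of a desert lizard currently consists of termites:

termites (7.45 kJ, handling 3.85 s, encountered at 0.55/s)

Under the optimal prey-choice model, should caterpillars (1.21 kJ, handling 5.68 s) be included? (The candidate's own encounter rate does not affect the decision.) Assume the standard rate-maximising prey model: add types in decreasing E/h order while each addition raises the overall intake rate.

Current rate: (0.55×7.45)/(1 + 0.55×3.85) = 1.314 kJ/s.
caterpillars: E/h = 1.21/5.68 = 0.213 kJ/s.
Since 0.213 < R, time spent handling caterpillars is better spent searching.

No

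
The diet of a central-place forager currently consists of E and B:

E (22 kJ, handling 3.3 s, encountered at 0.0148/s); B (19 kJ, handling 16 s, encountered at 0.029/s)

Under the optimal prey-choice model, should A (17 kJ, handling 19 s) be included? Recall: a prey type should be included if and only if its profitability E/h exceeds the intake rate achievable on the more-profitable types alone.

Intake rate on the current diet: R = (0.0148×22 + 0.029×19) / (1 + 0.0148×3.3 + 0.029×16) = 0.8766/1.513 = 0.5794 kJ/s.
Profitability of A: 17/19 = 0.8947 kJ/s.
0.8947 > 0.5794, so adding A raises the average — include it.

Yes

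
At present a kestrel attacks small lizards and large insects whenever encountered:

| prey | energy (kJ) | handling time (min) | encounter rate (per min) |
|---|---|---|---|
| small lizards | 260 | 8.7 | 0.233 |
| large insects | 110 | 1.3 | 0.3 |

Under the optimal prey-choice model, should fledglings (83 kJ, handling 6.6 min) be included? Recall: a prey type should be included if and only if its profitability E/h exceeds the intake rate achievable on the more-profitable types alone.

No

On small lizards and large insects alone, R = ΣλE/(1+Σλh) = 93.58/3.417 = 27.39 kJ/min.
Profitability of fledglings: 83/6.6 = 12.58 kJ/min.
12.58 < 27.39, so adding fledglings would lower the average — exclude it.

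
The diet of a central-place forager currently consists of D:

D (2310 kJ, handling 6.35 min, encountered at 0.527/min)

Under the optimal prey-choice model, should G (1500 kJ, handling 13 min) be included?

Current rate: (0.527×2310)/(1 + 0.527×6.35) = 280.1 kJ/min.
G: E/h = 1500/13 = 115.4 kJ/min.
Since 115.4 < R, time spent handling G is better spent searching.

No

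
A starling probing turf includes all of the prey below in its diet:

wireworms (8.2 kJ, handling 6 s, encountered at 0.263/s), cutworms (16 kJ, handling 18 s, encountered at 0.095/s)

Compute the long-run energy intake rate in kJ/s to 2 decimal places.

0.86 kJ/s

R = Σλ_iE_i / (1 + Σλ_ih_i)
Numerator: 0.263×8.2 + 0.095×16 = 3.677
Denominator: 1 + 0.263×6 + 0.095×18 = 4.288
R = 3.677/4.288 = 0.8574 kJ/s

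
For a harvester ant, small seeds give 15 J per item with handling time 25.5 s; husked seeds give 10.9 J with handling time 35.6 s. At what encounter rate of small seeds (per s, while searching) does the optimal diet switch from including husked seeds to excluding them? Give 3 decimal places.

The zero-one rule: include husked seeds iff E₂/h₂ > λE₁/(1+λh₁). Equality gives the switch point.
λE₁h₂ = E₂ + λE₂h₁ ⇒ λ = E₂/(E₁h₂ − E₂h₁) = 10.9/(534 − 277.9) = 0.04257 per s.

0.043 per s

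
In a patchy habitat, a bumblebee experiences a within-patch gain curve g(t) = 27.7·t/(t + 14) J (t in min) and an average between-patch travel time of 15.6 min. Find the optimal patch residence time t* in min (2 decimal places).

14.78 min

Optimal t* satisfies g'(t*) = g(t*)/(T + t*).
g'(t) = 27.7·14/(t + 14)². Setting 27.7·14/(t+14)² = 27.7t/[(t+14)(15.6+t)] gives 14(15.6+t) = t(t+14), so t² = 14×15.6 = 218.4.
t* = √218.4 = 14.78 min.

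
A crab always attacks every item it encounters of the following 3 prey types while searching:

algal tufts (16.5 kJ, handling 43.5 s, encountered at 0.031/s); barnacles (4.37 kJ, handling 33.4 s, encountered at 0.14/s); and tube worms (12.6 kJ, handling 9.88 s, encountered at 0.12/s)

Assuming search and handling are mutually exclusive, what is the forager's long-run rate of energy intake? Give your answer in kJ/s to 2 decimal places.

0.32 kJ/s

Energy encountered per unit search time: 0.031×16.5 + 0.14×4.37 + 0.12×12.6 = 2.635 kJ/s.
Handling time per unit search time: 0.031×43.5 + 0.14×33.4 + 0.12×9.88 = 7.21.
Rate = 2.635/(1 + 7.21) = 0.321 kJ/s.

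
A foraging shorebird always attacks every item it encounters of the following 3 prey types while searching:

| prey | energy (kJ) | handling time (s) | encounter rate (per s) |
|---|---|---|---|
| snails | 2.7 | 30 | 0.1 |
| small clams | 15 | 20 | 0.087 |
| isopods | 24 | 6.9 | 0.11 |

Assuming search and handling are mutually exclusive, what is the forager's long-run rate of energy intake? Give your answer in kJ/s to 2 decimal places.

R = Σλ_iE_i / (1 + Σλ_ih_i)
Numerator: 0.1×2.7 + 0.087×15 + 0.11×24 = 4.215
Denominator: 1 + 0.1×30 + 0.087×20 + 0.11×6.9 = 6.499
R = 4.215/6.499 = 0.6486 kJ/s

0.65 kJ/s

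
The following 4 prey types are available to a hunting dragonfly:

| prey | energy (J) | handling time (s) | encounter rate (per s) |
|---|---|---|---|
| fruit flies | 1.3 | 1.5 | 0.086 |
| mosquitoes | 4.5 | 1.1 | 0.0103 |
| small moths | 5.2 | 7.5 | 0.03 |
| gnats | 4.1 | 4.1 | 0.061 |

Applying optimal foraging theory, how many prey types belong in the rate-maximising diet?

4

Profitabilities (E/h, J/s): mosquitoes 4.09, gnats 1, fruit flies 0.867, small moths 0.693. Add prey in this order while the next type's profitability exceeds the intake rate on those already taken.
Rate on top 1: 0.04583. gnats: 1 > 0.04583 → include.
Rate on top 2: 0.235. fruit flies: 0.867 > 0.235 → include.
Rate on top 3: 0.2936. small moths: 0.693 > 0.2936 → include.
Optimal diet: mosquitoes, gnats, fruit flies, small moths — 4 of 4 types.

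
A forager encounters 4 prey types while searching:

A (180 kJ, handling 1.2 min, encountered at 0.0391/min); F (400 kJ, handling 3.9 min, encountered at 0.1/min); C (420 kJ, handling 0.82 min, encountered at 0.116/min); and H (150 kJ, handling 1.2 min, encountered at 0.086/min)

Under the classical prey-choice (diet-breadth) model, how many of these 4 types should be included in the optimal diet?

4

Rank by E/h (kJ/min): C 512, A 150, H 125, F 103. Include each in turn until the next type's E/h falls below the running intake rate.
Rate on top 1: 44.49. A: 150 > 44.49 → include.
Rate on top 2: 48.82. H: 125 > 48.82 → include.
Rate on top 3: 55.14. F: 103 > 55.14 → include.
Optimal diet: C, A, H, F — 4 of 4 types.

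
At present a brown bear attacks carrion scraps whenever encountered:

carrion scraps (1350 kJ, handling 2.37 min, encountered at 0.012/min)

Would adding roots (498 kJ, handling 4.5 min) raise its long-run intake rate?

Yes

Current rate: (0.012×1350)/(1 + 0.012×2.37) = 15.75 kJ/min.
roots: E/h = 498/4.5 = 110.7 kJ/min.
110.7 > 15.75, so adding roots raises the average — include it.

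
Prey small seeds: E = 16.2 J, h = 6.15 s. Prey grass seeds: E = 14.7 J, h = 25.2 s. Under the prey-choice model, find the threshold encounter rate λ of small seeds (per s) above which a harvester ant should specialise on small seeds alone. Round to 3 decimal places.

0.046 per s

The zero-one rule: include grass seeds iff E₂/h₂ > λE₁/(1+λh₁). Equality gives the switch point.
λE₁h₂ = E₂ + λE₂h₁ ⇒ λ = E₂/(E₁h₂ − E₂h₁) = 14.7/(408.2 − 90.41) = 0.04625 per s.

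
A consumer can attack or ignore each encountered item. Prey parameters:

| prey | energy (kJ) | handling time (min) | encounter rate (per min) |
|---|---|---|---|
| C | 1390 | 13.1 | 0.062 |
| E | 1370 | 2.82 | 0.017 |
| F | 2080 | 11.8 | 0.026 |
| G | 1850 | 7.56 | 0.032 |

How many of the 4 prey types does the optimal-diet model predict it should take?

E/h in descending order: E 486, G 245, F 176, C 106 kJ/min. The optimal diet is the largest prefix of this list for which every included type satisfies E_i/h_i > R on the types above it.
Rate on top 1: 22.22. G: 245 > 22.22 → include.
Rate on top 2: 63.95. F: 176 > 63.95 → include.
Rate on top 3: 85.53. C: 106 > 85.53 → include.
Optimal diet: E, G, F, C — 4 of 4 types.

4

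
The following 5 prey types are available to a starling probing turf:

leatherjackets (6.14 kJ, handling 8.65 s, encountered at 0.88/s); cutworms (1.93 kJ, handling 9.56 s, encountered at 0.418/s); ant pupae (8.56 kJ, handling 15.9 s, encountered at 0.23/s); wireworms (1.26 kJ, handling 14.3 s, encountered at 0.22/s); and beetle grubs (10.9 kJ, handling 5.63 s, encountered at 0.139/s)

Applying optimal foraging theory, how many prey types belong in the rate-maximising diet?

1

E/h in descending order: beetle grubs 1.94, leatherjackets 0.71, ant pupae 0.538, cutworms 0.202, wireworms 0.0881 kJ/s. The optimal diet is the largest prefix of this list for which every included type satisfies E_i/h_i > R on the types above it.
Rate on top 1: 0.85. leatherjackets: 0.71 < 0.85 → exclude; stop.
Optimal diet: beetle grubs — 1 of 5 types.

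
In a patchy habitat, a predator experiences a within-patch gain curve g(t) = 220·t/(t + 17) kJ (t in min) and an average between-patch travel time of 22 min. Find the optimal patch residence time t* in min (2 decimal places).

19.34 min

Optimal t* satisfies g'(t*) = g(t*)/(T + t*).
g'(t) = 220·17/(t + 17)². Setting 220·17/(t+17)² = 220t/[(t+17)(22+t)] gives 17(22+t) = t(t+17), so t² = 17×22 = 374.
t* = √374 = 19.34 min.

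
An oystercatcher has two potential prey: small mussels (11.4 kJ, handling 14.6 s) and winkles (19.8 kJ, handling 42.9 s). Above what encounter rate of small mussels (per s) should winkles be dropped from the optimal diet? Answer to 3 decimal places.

At the threshold, the rate on small mussels alone equals the profitability of winkles: λ·11.4/(1 + λ·14.6) = 19.8/42.9 = 0.4615.
Rearranging, λ(11.4 − 0.4615×14.6) = 0.4615, so λ = 0.4615/4.662 = 0.09901 per s.

0.099 per s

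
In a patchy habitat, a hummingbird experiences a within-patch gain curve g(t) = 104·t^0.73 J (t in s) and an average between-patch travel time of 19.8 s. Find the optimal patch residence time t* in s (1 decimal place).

Optimal t* satisfies g'(t*) = g(t*)/(T + t*).
g'(t) = 0.73·104·t^-0.27. Setting 0.73·104·t^-0.27 = 104·t^0.73/(19.8+t) gives 0.73(19.8+t) = t, so 0.27·t = 0.73×19.8.
t* = 0.73×19.8/0.27 = 53.53 s.

53.5 s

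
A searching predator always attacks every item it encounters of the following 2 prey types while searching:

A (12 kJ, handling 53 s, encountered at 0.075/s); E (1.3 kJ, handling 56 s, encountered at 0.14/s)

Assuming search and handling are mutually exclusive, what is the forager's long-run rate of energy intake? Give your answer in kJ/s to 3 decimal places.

0.084 kJ/s

R = (0.075×12 + 0.14×1.3) / (1 + 0.075×53 + 0.14×56) = 1.082/12.82 = 0.08443 kJ/s.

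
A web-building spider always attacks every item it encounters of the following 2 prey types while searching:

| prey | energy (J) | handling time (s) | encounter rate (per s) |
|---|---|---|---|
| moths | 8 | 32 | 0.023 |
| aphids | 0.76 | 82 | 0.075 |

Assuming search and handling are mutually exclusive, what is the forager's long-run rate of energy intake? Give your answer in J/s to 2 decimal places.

0.03 J/s

R = (0.023×8 + 0.075×0.76) / (1 + 0.023×32 + 0.075×82) = 0.241/7.886 = 0.03056 J/s.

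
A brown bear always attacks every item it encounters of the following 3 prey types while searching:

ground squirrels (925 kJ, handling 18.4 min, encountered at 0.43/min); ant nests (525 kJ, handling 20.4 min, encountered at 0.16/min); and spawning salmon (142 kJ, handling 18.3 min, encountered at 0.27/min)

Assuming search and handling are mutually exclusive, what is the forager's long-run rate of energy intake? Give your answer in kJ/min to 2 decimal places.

R = Σλ_iE_i / (1 + Σλ_ih_i)
Numerator: 0.43×925 + 0.16×525 + 0.27×142 = 520.1
Denominator: 1 + 0.43×18.4 + 0.16×20.4 + 0.27×18.3 = 17.12
R = 520.1/17.12 = 30.38 kJ/min

30.38 kJ/min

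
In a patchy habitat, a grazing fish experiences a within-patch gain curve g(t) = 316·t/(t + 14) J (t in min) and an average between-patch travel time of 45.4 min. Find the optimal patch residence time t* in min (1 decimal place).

Optimal t* satisfies g'(t*) = g(t*)/(T + t*).
g'(t) = 316·14/(t + 14)². Setting 316·14/(t+14)² = 316t/[(t+14)(45.4+t)] gives 14(45.4+t) = t(t+14), so t² = 14×45.4 = 635.6.
t* = √635.6 = 25.21 min.

25.2 min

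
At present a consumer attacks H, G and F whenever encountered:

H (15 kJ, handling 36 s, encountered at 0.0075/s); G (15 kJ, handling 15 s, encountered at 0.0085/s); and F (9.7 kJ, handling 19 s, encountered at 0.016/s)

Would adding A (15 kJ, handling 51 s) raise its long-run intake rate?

Intake rate on the current diet: R = (0.0075×15 + 0.0085×15 + 0.016×9.7) / (1 + 0.0075×36 + 0.0085×15 + 0.016×19) = 0.3952/1.702 = 0.2323 kJ/s.
Profitability of A: 15/51 = 0.2941 kJ/s.
0.2941 > 0.2323, so adding A raises the average — include it.

Yes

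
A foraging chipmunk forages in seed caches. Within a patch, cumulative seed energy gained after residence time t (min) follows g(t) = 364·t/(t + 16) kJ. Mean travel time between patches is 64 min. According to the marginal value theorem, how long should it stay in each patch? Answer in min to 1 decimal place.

32.0 min

By the marginal value theorem, leave when the instantaneous gain rate g'(t) equals the habitat-wide average g(t)/(T + t).
g'(t) = 364·16/(t + 16)². Setting 364·16/(t+16)² = 364t/[(t+16)(64+t)] gives 16(64+t) = t(t+16), so t² = 16×64 = 1024.
t* = √1024 = 32 min.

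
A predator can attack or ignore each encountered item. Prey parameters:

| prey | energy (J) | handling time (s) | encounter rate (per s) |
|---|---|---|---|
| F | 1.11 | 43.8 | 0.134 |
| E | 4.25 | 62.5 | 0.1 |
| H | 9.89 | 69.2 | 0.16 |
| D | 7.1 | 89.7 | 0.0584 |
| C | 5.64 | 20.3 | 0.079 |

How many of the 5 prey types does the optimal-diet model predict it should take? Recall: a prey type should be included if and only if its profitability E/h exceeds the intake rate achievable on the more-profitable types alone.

1

Profitabilities (E/h, J/s): C 0.278, H 0.143, D 0.0792, E 0.068, F 0.0253. Add prey in this order while the next type's profitability exceeds the intake rate on those already taken.
Rate on top 1: 0.1711. H: 0.143 < 0.1711 → exclude; stop.
Optimal diet: C — 1 of 5 types.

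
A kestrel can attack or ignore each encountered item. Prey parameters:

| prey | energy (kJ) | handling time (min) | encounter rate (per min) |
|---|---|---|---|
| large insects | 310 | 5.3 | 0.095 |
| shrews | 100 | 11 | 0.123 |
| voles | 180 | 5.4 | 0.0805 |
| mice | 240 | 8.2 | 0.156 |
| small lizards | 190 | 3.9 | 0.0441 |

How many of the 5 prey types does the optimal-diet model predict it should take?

E/h in descending order: large insects 58.5, small lizards 48.7, voles 33.3, mice 29.3, shrews 9.09 kJ/min. The optimal diet is the largest prefix of this list for which every included type satisfies E_i/h_i > R on the types above it.
Rate on top 1: 19.59. small lizards: 48.7 > 19.59 → include.
Rate on top 2: 22.58. voles: 33.3 > 22.58 → include.
Rate on top 3: 24.79. mice: 29.3 > 24.79 → include.
Rate on top 4: 26.48. shrews: 9.09 < 26.48 → exclude; stop.
Optimal diet: large insects, small lizards, voles, mice — 4 of 5 types.

4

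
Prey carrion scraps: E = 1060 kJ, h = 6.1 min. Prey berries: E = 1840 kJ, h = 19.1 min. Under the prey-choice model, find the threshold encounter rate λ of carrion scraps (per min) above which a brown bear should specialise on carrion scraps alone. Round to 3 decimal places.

0.204 per min

At the threshold, the rate on carrion scraps alone equals the profitability of berries: λ·1060/(1 + λ·6.1) = 1840/19.1 = 96.34.
Rearranging, λ(1060 − 96.34×6.1) = 96.34, so λ = 96.34/472.4 = 0.2039 per min.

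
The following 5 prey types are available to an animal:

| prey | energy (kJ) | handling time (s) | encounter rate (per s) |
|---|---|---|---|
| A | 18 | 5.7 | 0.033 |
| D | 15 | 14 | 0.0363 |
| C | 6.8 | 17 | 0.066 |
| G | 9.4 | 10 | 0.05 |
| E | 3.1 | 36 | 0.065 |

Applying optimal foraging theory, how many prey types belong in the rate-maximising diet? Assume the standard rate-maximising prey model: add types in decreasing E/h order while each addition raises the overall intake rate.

Rank by E/h (kJ/s): A 3.16, D 1.07, G 0.94, C 0.4, E 0.0861. Include each in turn until the next type's E/h falls below the running intake rate.
Rate on top 1: 0.5. D: 1.07 > 0.5 → include.
Rate on top 2: 0.6712. G: 0.94 > 0.6712 → include.
Rate on top 3: 0.7324. C: 0.4 < 0.7324 → exclude; stop.
Optimal diet: A, D, G — 3 of 5 types.

3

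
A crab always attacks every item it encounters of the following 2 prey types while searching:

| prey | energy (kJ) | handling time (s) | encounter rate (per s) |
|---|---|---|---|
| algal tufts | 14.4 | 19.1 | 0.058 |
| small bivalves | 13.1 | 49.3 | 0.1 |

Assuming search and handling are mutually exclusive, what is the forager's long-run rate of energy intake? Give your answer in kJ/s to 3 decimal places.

0.305 kJ/s

R = Σλ_iE_i / (1 + Σλ_ih_i)
Numerator: 0.058×14.4 + 0.1×13.1 = 2.145
Denominator: 1 + 0.058×19.1 + 0.1×49.3 = 7.038
R = 2.145/7.038 = 0.3048 kJ/s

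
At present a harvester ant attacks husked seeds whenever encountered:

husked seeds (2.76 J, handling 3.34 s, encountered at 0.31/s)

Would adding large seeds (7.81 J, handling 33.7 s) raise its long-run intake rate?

No

On husked seeds alone, R = ΣλE/(1+Σλh) = 0.8556/2.035 = 0.4204 J/s.
Profitability of large seeds: 7.81/33.7 = 0.2318 J/s.
0.2318 < 0.4204, so adding large seeds would lower the average — exclude it.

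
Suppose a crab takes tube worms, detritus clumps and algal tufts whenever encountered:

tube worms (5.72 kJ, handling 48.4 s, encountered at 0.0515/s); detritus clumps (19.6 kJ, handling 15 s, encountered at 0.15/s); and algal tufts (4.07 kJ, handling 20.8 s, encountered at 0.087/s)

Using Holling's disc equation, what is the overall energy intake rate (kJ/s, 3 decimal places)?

Energy encountered per unit search time: 0.0515×5.72 + 0.15×19.6 + 0.087×4.07 = 3.589 kJ/s.
Handling time per unit search time: 0.0515×48.4 + 0.15×15 + 0.087×20.8 = 6.552.
Rate = 3.589/(1 + 6.552) = 0.4752 kJ/s.

0.475 kJ/s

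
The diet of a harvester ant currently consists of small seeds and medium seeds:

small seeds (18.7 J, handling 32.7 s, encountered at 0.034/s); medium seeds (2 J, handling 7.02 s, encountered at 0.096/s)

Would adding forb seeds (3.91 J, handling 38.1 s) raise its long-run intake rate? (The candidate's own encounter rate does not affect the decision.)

No

Current rate: (0.034×18.7 + 0.096×2)/(1 + 0.034×32.7 + 0.096×7.02) = 0.2972 J/s.
forb seeds: E/h = 3.91/38.1 = 0.1026 J/s.
Since 0.1026 < R, time spent handling forb seeds is better spent searching.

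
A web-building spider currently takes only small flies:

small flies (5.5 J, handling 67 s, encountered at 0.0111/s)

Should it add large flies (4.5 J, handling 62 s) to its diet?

On small flies alone, R = ΣλE/(1+Σλh) = 0.06105/1.744 = 0.03501 J/s.
Profitability of large flies: 4.5/62 = 0.07258 J/s.
0.07258 > 0.03501, so adding large flies raises the average — include it.

Yes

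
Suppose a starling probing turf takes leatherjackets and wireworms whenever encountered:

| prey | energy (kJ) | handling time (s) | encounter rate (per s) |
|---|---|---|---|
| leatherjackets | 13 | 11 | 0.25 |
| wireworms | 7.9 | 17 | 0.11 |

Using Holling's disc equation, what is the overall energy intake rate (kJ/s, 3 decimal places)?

R = (0.25×13 + 0.11×7.9) / (1 + 0.25×11 + 0.11×17) = 4.119/5.62 = 0.7329 kJ/s.

0.733 kJ/s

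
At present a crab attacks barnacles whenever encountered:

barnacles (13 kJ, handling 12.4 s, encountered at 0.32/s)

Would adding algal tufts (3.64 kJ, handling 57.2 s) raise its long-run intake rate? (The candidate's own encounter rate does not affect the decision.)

No

Intake rate on the current diet: R = (0.32×13) / (1 + 0.32×12.4) = 4.16/4.968 = 0.8374 kJ/s.
algal tufts: E/h = 3.64/57.2 = 0.06364 kJ/s.
0.06364 < 0.8374, so adding algal tufts would lower the average — exclude it.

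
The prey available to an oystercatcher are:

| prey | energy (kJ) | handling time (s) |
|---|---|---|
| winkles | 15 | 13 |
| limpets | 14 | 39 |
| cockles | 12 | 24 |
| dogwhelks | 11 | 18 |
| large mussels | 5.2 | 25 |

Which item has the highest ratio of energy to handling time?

winkles

In descending order of E/h:
winkles: 15/13 = 1.15 kJ/s
dogwhelks: 11/18 = 0.611 kJ/s
cockles: 12/24 = 0.5 kJ/s
limpets: 14/39 = 0.359 kJ/s
large mussels: 5.2/25 = 0.208 kJ/s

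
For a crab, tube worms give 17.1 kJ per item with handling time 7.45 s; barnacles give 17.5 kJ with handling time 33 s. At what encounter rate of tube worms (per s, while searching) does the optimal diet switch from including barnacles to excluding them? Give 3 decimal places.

At the threshold, the rate on tube worms alone equals the profitability of barnacles: λ·17.1/(1 + λ·7.45) = 17.5/33 = 0.5303.
Rearranging, λ(17.1 − 0.5303×7.45) = 0.5303, so λ = 0.5303/13.15 = 0.04033 per s.

0.040 per s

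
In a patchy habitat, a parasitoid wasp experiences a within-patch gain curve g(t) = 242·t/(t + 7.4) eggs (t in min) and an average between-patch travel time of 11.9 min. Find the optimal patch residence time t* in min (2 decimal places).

9.38 min

Maximise g(t)/(T+t): set derivative to zero → g'(t)(T+t) = g(t).
g'(t) = 242·7.4/(t + 7.4)². Setting 242·7.4/(t+7.4)² = 242t/[(t+7.4)(11.9+t)] gives 7.4(11.9+t) = t(t+7.4), so t² = 7.4×11.9 = 88.06.
t* = √88.06 = 9.384 min.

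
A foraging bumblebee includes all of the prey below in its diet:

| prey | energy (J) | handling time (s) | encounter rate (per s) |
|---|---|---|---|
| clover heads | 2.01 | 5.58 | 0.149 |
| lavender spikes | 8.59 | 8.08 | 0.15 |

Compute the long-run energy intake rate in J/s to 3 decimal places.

R = (0.149×2.01 + 0.15×8.59) / (1 + 0.149×5.58 + 0.15×8.08) = 1.588/3.043 = 0.5218 J/s.

0.522 J/s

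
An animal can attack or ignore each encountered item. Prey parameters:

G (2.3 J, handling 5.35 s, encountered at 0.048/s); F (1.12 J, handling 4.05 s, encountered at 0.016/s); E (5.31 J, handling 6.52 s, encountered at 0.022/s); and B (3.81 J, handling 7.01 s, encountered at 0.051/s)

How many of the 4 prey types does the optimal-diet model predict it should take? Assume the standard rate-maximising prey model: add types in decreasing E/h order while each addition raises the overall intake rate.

E/h in descending order: E 0.814, B 0.544, G 0.43, F 0.277 J/s. The optimal diet is the largest prefix of this list for which every included type satisfies E_i/h_i > R on the types above it.
Rate on top 1: 0.1022. B: 0.544 > 0.1022 → include.
Rate on top 2: 0.2073. G: 0.43 > 0.2073 → include.
Rate on top 3: 0.2398. F: 0.277 > 0.2398 → include.
Optimal diet: E, B, G, F — 4 of 4 types.

4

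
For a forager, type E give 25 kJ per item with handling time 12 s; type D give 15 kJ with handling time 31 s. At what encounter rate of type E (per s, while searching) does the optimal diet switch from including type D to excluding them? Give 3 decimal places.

The zero-one rule: include type D iff E₂/h₂ > λE₁/(1+λh₁). Equality gives the switch point.
λE₁h₂ = E₂ + λE₂h₁ ⇒ λ = E₂/(E₁h₂ − E₂h₁) = 15/(775 − 180) = 0.02521 per s.

0.025 per s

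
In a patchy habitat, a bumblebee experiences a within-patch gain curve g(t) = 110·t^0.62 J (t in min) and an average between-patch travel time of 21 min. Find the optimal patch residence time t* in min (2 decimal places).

Maximise g(t)/(T+t): set derivative to zero → g'(t)(T+t) = g(t).
g'(t) = 0.62·110·t^-0.38. Setting 0.62·110·t^-0.38 = 110·t^0.62/(21+t) gives 0.62(21+t) = t, so 0.38·t = 0.62×21.
t* = 0.62×21/0.38 = 34.26 min.

34.26 min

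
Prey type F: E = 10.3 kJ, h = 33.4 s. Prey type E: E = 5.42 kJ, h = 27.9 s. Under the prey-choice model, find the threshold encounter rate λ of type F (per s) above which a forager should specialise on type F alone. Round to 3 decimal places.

0.051 per s

Drop type E once their profitability E₂/h₂ falls below the rate achievable on type F alone: E₂/h₂ = λE₁/(1 + λh₁).
Solve for λ: λE₁h₂ = E₂(1 + λh₁) → λ(E₁h₂ − E₂h₁) = E₂ → λ = E₂/(E₁h₂ − E₂h₁).
λ = 5.42/(10.3×27.9 − 5.42×33.4) = 5.42/106.3 = 0.05097 per s.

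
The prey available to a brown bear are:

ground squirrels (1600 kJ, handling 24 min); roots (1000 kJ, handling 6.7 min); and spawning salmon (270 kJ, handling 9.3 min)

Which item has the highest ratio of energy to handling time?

In descending order of E/h:
roots: 1000/6.7 = 149 kJ/min
ground squirrels: 1600/24 = 66.7 kJ/min
spawning salmon: 270/9.3 = 29 kJ/min

roots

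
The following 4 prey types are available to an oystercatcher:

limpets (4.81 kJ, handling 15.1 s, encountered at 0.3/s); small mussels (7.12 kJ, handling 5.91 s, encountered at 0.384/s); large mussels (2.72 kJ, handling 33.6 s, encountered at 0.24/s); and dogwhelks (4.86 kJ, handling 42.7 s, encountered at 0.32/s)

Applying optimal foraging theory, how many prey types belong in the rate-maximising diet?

Rank by E/h (kJ/s): small mussels 1.2, limpets 0.319, dogwhelks 0.114, large mussels 0.081. Include each in turn until the next type's E/h falls below the running intake rate.
Rate on top 1: 0.8363. limpets: 0.319 < 0.8363 → exclude; stop.
Optimal diet: small mussels — 1 of 4 types.

1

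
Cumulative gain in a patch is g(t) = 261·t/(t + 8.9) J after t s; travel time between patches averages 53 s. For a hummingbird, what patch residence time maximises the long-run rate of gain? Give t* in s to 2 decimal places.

21.72 s

By the marginal value theorem, leave when the instantaneous gain rate g'(t) equals the habitat-wide average g(t)/(T + t).
g'(t) = 261·8.9/(t + 8.9)². Setting 261·8.9/(t+8.9)² = 261t/[(t+8.9)(53+t)] gives 8.9(53+t) = t(t+8.9), so t² = 8.9×53 = 471.7.
t* = √471.7 = 21.72 s.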